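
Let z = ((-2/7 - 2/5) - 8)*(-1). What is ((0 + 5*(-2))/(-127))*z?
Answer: 608/889 ≈ 0.68391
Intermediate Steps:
z = 304/35 (z = ((-2*1/7 - 2*1/5) - 8)*(-1) = ((-2/7 - 2/5) - 8)*(-1) = (-24/35 - 8)*(-1) = -304/35*(-1) = 304/35 ≈ 8.6857)
((0 + 5*(-2))/(-127))*z = ((0 + 5*(-2))/(-127))*(304/35) = ((0 - 10)*(-1/127))*(304/35) = -10*(-1/127)*(304/35) = (10/127)*(304/35) = 608/889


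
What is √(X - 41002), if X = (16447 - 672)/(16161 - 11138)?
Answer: 3*I*√114935879137/5023 ≈ 202.48*I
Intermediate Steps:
X = 15775/5023 ≈ 3.1406
√(X - 41002) = √(15775/5023 - 41002) = √(-205937271/5023) = 3*I*√114935879137/5023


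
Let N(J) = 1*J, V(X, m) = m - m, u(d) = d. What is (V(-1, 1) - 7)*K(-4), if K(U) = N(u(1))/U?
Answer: 7/4 ≈ 1.7500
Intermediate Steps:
V(X, m) = 0
N(J) = J
K(U) = 1/U
(V(-1, 1) - 7)*K(-4) = (0 - 7)/(-4) = -7*(-1/4) = 7/4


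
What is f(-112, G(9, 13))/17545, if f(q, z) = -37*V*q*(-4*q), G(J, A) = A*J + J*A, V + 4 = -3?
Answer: -12995584/17545 ≈ -740.70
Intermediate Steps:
V = -7 (V = -4 - 3 = -7)
G(J, A) = 2*A*J (G(J, A) = A*J + A*J = 2*A*J)
f(q, z) = -1036*q² (f(q, z) = -37*(-7*q)*(-4*q) = -1036*q²)
f(-112, G(9, 13))/17545 = -1036*(-112)²/17545 = -1036*12544*(1/17545) = -12995584*1/17545 = -12995584/17545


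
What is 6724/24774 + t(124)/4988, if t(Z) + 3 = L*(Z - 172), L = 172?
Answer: -85534577/61786356 ≈ -1.3844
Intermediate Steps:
t(Z) = -29587 + 172*Z (t(Z) = -3 + 172*(Z - 172) = -3 + 172*(-172 + Z) = -3 + (-29584 + 172*Z) = -29587 + 172*Z)
6724/24774 + t(124)/4988 = 6724/24774 + (-29587 + 172*124)/4988 = 6724*(1/24774) + (-29587 + 21328)*(1/4988) = 3362/12387 - 8259*1/4988 = 3362/12387 - 8259/4988 = -85534577/61786356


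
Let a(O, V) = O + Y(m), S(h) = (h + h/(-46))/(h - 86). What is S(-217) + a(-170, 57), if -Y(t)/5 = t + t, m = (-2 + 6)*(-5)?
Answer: 142635/4646 ≈ 30.701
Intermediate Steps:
S(h) = 45*h/(46*(-86 + h)) (S(h) = (h + h*(-1/46))/(-86 + h) = (h - h/46)/(-86 + h) = (45*h/46)/(-86 + h) = 45*h/(46*(-86 + h)))
m = -20 (m = 4*(-5) = -20)
Y(t) = -10*t (Y(t) = -5*(t + t) = -10*t)
a(O, V) = 200 + O (a(O, V) = O - 10*(-20) = O + 200 = 200 + O)
S(-217) + a(-170, 57) = (45/46)*(-217)/(-86 - 217) + (200 - 170) = (45/46)*(-217)/(-303) + 30 = (45/46)*(-217)*(-1/303) + 30 = 3255/4646 + 30 = 142635/4646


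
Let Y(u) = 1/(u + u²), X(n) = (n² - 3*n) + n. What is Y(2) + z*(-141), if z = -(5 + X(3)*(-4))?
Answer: -5921/6 ≈ -986.83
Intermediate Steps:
X(n) = n² - 2*n
z = 7 (z = -(5 + (3*(-2 + 3))*(-4)) = -(5 + (3*1)*(-4)) = -(5 + 3*(-4)) = -(5 - 12) = -1*(-7) = 7)
Y(2) + z*(-141) = 1/(2*(1 + 2)) + 7*(-141) = (½)/3 - 987 = (½)*(⅓) - 987 = ⅙ - 987 = -5921/6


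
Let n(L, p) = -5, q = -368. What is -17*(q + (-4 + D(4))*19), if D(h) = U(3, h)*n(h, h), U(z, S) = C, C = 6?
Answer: 17238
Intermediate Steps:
U(z, S) = 6
D(h) = -30 (D(h) = 6*(-5) = -30)
-17*(q + (-4 + D(4))*19) = -17*(-368 + (-4 - 30)*19) = -17*(-368 - 34*19) = -17*(-368 - 646) = -17*(-1014) = 17238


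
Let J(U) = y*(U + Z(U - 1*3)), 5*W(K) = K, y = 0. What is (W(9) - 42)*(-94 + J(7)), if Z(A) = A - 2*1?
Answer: 18894/5 ≈ 3778.8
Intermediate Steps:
Z(A) = -2 + A (Z(A) = A - 2 = -2 + A)
W(K) = K/5
J(U) = 0 (J(U) = 0*(U + (-2 + (U - 1*3))) = 0*(U + (-2 + (U - 3))) = 0*(U + (-2 + (-3 + U))) = 0*(U + (-5 + U)) = 0*(-5 + 2*U) = 0)
(W(9) - 42)*(-94 + J(7)) = ((⅕)*9 - 42)*(-94 + 0) = (9/5 - 42)*(-94) = -201/5*(-94) = 18894/5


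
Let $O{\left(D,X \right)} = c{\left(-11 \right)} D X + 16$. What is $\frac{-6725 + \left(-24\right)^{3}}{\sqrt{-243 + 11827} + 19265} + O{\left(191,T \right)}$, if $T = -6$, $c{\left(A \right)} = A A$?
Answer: $- \frac{51457381951135}{371128641} + \frac{164392 \sqrt{181}}{371128641} \approx -1.3865 \cdot 10^{5}$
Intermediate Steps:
$c{\left(A \right)} = A^{2}$
$O{\left(D,X \right)} = 16 + 121 D X$ ($O{\left(D,X \right)} = \left(-11\right)^{2} D X + 16 = 121 D X + 16 = 16 + 121 D X$)
$\frac{-6725 + \left(-24\right)^{3}}{\sqrt{-243 + 11827} + 19265} + O{\left(191,T \right)} = \frac{-6725 + \left(-24\right)^{3}}{\sqrt{-243 + 11827} + 19265} + \left(16 + 121 \cdot 191 \left(-6\right)\right) = \frac{-6725 - 13824}{\sqrt{11584} + 19265} + \left(16 - 138666\right) = - \frac{20549}{8 \sqrt{181} + 19265} - 138650 = - \frac{20549}{19265 + 8 \sqrt{181}} - 138650 = -138650 - \frac{20549}{19265 + 8 \sqrt{181}}$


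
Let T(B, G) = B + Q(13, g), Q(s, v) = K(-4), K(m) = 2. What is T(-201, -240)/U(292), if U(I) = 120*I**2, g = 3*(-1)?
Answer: -199/10231680 ≈ -1.9449e-5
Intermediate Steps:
g = -3
Q(s, v) = 2
T(B, G) = 2 + B (T(B, G) = B + 2 = 2 + B)
T(-201, -240)/U(292) = (2 - 201)/((120*292**2)) = -199/(120*85264) = -199/10231680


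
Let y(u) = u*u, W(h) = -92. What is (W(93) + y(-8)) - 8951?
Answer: -8979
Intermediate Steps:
y(u) = u²
(W(93) + y(-8)) - 8951 = (-92 + (-8)²) - 8951 = (-92 + 64) - 8951 = -28 - 8951 = -8979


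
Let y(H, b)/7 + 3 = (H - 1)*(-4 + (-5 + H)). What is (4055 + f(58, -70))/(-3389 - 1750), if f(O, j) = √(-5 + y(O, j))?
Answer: -4055/5139 - 5*√781/5139 ≈ -0.81625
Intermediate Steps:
y(H, b) = -21 + 7*(-1 + H)*(-9 + H) (y(H, b) = -21 + 7*((H - 1)*(-4 + (-5 + H))) = -21 + 7*((-1 + H)*(-9 + H)) = -21 + 7*(-1 + H)*(-9 + H))
f(O, j) = √(37 - 70*O + 7*O²) (f(O, j) = √(-5 + (42 - 70*O + 7*O²)) = √(37 - 70*O + 7*O²))
(4055 + f(58, -70))/(-3389 - 1750) = (4055 + √(37 - 70*58 + 7*58²))/(-3389 - 1750) = (4055 + √(37 - 4060 + 7*3364))/(-5139) = (4055 + √(37 - 4060 + 23548))*(-1/5139) = (4055 + √19525)*(-1/5139) = (4055 + 5*√781)*(-1/5139) = -4055/5139 - 5*√781/5139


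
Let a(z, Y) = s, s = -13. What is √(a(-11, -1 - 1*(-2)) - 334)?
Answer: I*√347 ≈ 18.628*I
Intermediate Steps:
a(z, Y) = -13
√(a(-11, -1 - 1*(-2)) - 334) = √(-13 - 334) = √(-347) = I*√347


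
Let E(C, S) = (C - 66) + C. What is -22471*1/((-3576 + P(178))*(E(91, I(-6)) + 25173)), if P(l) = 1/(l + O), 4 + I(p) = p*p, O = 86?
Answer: 539304/2170400837 ≈ 0.00024848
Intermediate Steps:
I(p) = -4 + p² (I(p) = -4 + p*p = -4 + p²)
E(C, S) = -66 + 2*C (E(C, S) = (-66 + C) + C = -66 + 2*C)
P(l) = 1/(86 + l) (P(l) = 1/(l + 86) = 1/(86 + l))
-22471*1/((-3576 + P(178))*(E(91, I(-6)) + 25173)) = -22471*1/((-3576 + 1/(86 + 178))*((-66 + 2*91) + 25173)) = -22471*1/((-3576 + 1/264)*((-66 + 182) + 25173)) = -22471*1/((-3576 + 1/264)*(116 + 25173)) = -22471/(25289*(-944063/264)) = -22471/(-2170400837/24) = -22471*(-24/2170400837) = 539304/2170400837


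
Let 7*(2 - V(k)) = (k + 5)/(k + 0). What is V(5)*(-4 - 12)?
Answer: -192/7 ≈ -27.429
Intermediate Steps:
V(k) = 2 - (5 + k)/(7*k) (V(k) = 2 - (k + 5)/(7*(k + 0)) = 2 - (5 + k)/(7*k))
V(5)*(-4 - 12) = ((1/7)*(-5 + 13*5)/5)*(-4 - 12) = ((1/7)*(1/5)*(-5 + 65))*(-16) = ((1/7)*(1/5)*60)*(-16) = (12/7)*(-16) = -192/7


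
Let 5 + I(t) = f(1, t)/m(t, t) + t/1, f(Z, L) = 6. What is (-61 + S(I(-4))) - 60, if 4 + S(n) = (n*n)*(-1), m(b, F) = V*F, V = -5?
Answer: -20069/100 ≈ -200.69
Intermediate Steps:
m(b, F) = -5*F
I(t) = -5 + t - 6/(5*t) (I(t) = -5 + (6/((-5*t)) + t/1) = -5 + (6*(-1/(5*t)) + t*1) = -5 + (-6/(5*t) + t) = -5 + (t - 6/(5*t)) = -5 + t - 6/(5*t))
S(n) = -4 - n² (S(n) = -4 + (n*n)*(-1) = -4 + n²*(-1) = -4 - n²)
(-61 + S(I(-4))) - 60 = (-61 + (-4 - (-5 - 4 - 6/5/(-4))²)) - 60 = (-61 + (-4 - (-5 - 4 - 6/5*(-¼))²)) - 60 = (-61 + (-4 - (-5 - 4 + 3/10)²)) - 60 = (-61 + (-4 - (-87/10)²)) - 60 = (-61 + (-4 - 1*7569/100)) - 60 = (-61 + (-4 - 7569/100)) - 60 = (-61 - 7969/100) - 60 = -14069/100 - 60 = -20069/100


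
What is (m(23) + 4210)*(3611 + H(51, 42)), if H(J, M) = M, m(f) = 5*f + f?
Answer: 15883244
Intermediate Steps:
m(f) = 6*f
(m(23) + 4210)*(3611 + H(51, 42)) = (6*23 + 4210)*(3611 + 42) = (138 + 4210)*3653 = 4348*3653 = 15883244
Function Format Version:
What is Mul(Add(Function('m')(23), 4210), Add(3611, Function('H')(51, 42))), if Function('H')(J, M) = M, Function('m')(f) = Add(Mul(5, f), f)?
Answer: 15883244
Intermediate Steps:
Function('m')(f) = Mul(6, f)
Mul(Add(Function('m')(23), 4210), Add(3611, Function('H')(51, 42))) = Mul(Add(Mul(6, 23), 4210), Add(3611, 42)) = Mul(Add(138, 4210), 3653) = Mul(4348, 3653) = 15883244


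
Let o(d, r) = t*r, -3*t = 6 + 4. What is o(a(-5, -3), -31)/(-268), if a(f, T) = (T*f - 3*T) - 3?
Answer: -155/402 ≈ -0.38557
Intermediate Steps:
a(f, T) = -3 - 3*T + T*f (a(f, T) = (-3*T + T*f) - 3 = -3 - 3*T + T*f)
t = -10/3 (t = -(6 + 4)/3 = -⅓*10 = -10/3 ≈ -3.3333)
o(d, r) = -10*r/3
o(a(-5, -3), -31)/(-268) = -10/3*(-31)/(-268) = (310/3)*(-1/268) = -155/402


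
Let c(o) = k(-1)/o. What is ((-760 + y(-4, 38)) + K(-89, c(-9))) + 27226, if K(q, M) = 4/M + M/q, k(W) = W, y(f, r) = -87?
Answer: 21158414/801 ≈ 26415.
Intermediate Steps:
c(o) = -1/o
((-760 + y(-4, 38)) + K(-89, c(-9))) + 27226 = ((-760 - 87) + (4/((-1/(-9))) - 1/(-9)/(-89))) + 27226 = (-847 + (4/((-1*(-1/9))) - 1*(-1/9)*(-1/89))) + 27226 = (-847 + (4/(1/9) + (1/9)*(-1/89))) + 27226 = (-847 + (4*9 - 1/801)) + 27226 = (-847 + (36 - 1/801)) + 27226 = (-847 + 28835/801) + 27226 = -649612/801 + 27226 = 21158414/801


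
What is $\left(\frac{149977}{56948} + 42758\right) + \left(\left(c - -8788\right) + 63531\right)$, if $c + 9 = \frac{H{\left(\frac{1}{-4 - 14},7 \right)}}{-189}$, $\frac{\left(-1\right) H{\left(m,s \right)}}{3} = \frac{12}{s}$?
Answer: $\frac{963297466619}{8371356} \approx 1.1507 \cdot 10^{5}$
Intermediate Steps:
$H{\left(m,s \right)} = - \frac{36}{s}$ ($H{\left(m,s \right)} = - 3 \frac{12}{s} = - \frac{36}{s}$)
$c = - \frac{1319}{147}$ ($c = -9 + \frac{\left(-36\right) \frac{1}{7}}{-189} = -9 + \left(-36\right) \frac{1}{7} \left(- \frac{1}{189}\right) = -9 - - \frac{4}{147} = -9 + \frac{4}{147} = - \frac{1319}{147} \approx -8.9728$)
$\left(\frac{149977}{56948} + 42758\right) + \left(\left(c - -8788\right) + 63531\right) = \left(\frac{149977}{56948} + 42758\right) + \left(\left(- \frac{1319}{147} - -8788\right) + 63531\right) = \left(149977 \cdot \frac{1}{56948} + 42758\right) + \left(\left(- \frac{1319}{147} + 8788\right) + 63531\right) = \left(\frac{149977}{56948} + 42758\right) + \left(\frac{1290517}{147} + 63531\right) = \frac{2435132561}{56948} + \frac{10629574}{147} = \frac{963297466619}{8371356}$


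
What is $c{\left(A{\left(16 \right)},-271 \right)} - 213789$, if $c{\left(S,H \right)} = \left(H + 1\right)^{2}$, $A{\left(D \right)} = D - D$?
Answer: $-140889$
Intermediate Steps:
$A{\left(D \right)} = 0$
$c{\left(S,H \right)} = \left(1 + H\right)^{2}$
$c{\left(A{\left(16 \right)},-271 \right)} - 213789 = \left(1 - 271\right)^{2} - 213789 = \left(-270\right)^{2} - 213789 = 72900 - 213789 = -140889$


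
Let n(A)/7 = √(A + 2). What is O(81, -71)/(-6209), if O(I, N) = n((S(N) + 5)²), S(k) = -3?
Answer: -√6/887 ≈ -0.0027615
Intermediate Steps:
n(A) = 7*√(2 + A) (n(A) = 7*√(A + 2) = 7*√(2 + A))
O(I, N) = 7*√6 (O(I, N) = 7*√(2 + (-3 + 5)²) = 7*√(2 + 2²) = 7*√(2 + 4) = 7*√6)
O(81, -71)/(-6209) = (7*√6)/(-6209) = (7*√6)*(-1/6209) = -√6/887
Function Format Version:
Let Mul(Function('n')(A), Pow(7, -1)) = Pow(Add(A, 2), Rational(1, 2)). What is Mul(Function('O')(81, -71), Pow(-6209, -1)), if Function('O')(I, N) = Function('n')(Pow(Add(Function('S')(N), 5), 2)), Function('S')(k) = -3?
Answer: Mul(Rational(-1, 887), Pow(6, Rational(1, 2))) ≈ -0.0027615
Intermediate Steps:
Function('n')(A) = Mul(7, Pow(Add(2, A), Rational(1, 2))) (Function('n')(A) = Mul(7, Pow(Add(A, 2), Rational(1, 2))) = Mul(7, Pow(Add(2, A), Rational(1, 2))))
Function('O')(I, N) = Mul(7, Pow(6, Rational(1, 2))) (Function('O')(I, N) = Mul(7, Pow(Add(2, Pow(Add(-3, 5), 2)), Rational(1, 2))) = Mul(7, Pow(Add(2, Pow(2, 2)), Rational(1, 2))) = Mul(7, Pow(Add(2, 4), Rational(1, 2))) = Mul(7, Pow(6, Rational(1, 2))))
Mul(Function('O')(81, -71), Pow(-6209, -1)) = Mul(Mul(7, Pow(6, Rational(1, 2))), Pow(-6209, -1)) = Mul(Mul(7, Pow(6, Rational(1, 2))), Rational(-1, 6209)) = Mul(Rational(-1, 887), Pow(6, Rational(1, 2)))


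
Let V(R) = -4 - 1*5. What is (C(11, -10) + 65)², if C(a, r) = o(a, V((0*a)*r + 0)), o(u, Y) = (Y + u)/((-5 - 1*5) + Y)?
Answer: 1520289/361 ≈ 4211.3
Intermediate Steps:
V(R) = -9 (V(R) = -4 - 5 = -9)
o(u, Y) = (Y + u)/(-10 + Y) (o(u, Y) = (Y + u)/((-5 - 5) + Y) = (Y + u)/(-10 + Y))
C(a, r) = 9/19 - a/19 (C(a, r) = (-9 + a)/(-10 - 9) = (-9 + a)/(-19) = -(-9 + a)/19 = 9/19 - a/19)
(C(11, -10) + 65)² = ((9/19 - 1/19*11) + 65)² = ((9/19 - 11/19) + 65)² = (-2/19 + 65)² = (1233/19)² = 1520289/361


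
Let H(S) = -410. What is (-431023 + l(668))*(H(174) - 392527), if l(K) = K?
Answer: 169102402635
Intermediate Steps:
(-431023 + l(668))*(H(174) - 392527) = (-431023 + 668)*(-410 - 392527) = -430355*(-392937) = 169102402635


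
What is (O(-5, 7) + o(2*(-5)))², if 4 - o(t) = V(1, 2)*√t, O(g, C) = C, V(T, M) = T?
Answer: (11 - I*√10)² ≈ 111.0 - 69.57*I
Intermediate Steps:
o(t) = 4 - √t
(O(-5, 7) + o(2*(-5)))² = (7 + (4 - √(2*(-5))))² = (7 + (4 - √(-10)))² = (7 + (4 - I*√10))² = (11 - I*√10)²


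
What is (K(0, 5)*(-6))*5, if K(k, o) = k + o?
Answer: -150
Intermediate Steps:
(K(0, 5)*(-6))*5 = ((0 + 5)*(-6))*5 = (5*(-6))*5 = -30*5 = -150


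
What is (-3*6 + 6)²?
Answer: 144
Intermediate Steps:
(-3*6 + 6)² = (-18 + 6)² = (-12)² = 144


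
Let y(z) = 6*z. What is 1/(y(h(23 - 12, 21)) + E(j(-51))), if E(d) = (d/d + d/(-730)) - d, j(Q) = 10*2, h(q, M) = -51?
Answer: -73/23727 ≈ -0.0030767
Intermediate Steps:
j(Q) = 20
E(d) = 1 - 731*d/730 (E(d) = (1 + d*(-1/730)) - d = (1 - d/730) - d = 1 - 731*d/730)
1/(y(h(23 - 12, 21)) + E(j(-51))) = 1/(6*(-51) + (1 - 731/730*20)) = 1/(-306 + (1 - 1462/73)) = 1/(-306 - 1389/73) = 1/(-23727/73) = -73/23727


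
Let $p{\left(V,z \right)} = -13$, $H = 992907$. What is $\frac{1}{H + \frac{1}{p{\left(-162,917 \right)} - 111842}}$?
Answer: $\frac{111855}{111061612484} \approx 1.0071 \cdot 10^{-6}$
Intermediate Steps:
$\frac{1}{H + \frac{1}{p{\left(-162,917 \right)} - 111842}} = \frac{1}{992907 + \frac{1}{-13 - 111842}} = \frac{1}{992907 + \frac{1}{-111855}} = \frac{1}{992907 - \frac{1}{111855}} = \frac{1}{\frac{111061612484}{111855}} = \frac{111855}{111061612484}$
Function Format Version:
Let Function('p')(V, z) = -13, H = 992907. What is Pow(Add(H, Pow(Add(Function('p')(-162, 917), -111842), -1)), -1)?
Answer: Rational(111855, 111061612484) ≈ 1.0071e-6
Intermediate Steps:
Pow(Add(H, Pow(Add(Function('p')(-162, 917), -111842), -1)), -1) = Pow(Add(992907, Pow(Add(-13, -111842), -1)), -1) = Pow(Add(992907, Pow(-111855, -1)), -1) = Pow(Add(992907, Rational(-1, 111855)), -1) = Pow(Rational(111061612484, 111855), -1) = Rational(111855, 111061612484)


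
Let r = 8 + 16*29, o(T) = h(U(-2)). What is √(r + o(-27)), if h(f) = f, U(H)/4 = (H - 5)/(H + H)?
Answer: √479 ≈ 21.886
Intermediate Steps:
U(H) = 2*(-5 + H)/H (U(H) = 4*((H - 5)/(H + H)) = 4*((-5 + H)/((2*H))) = 4*((-5 + H)*(1/(2*H))) = 4*((-5 + H)/(2*H)) = 2*(-5 + H)/H)
o(T) = 7 (o(T) = 2 - 10/(-2) = 2 - 10*(-½) = 2 + 5 = 7)
r = 472 (r = 8 + 464 = 472)
√(r + o(-27)) = √(472 + 7) = √479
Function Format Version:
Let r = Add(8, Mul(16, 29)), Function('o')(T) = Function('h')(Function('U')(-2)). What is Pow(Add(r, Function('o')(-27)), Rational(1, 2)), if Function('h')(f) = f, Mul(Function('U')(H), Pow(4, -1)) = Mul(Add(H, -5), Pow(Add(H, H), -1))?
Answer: Pow(479, Rational(1, 2)) ≈ 21.886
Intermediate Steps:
Function('U')(H) = Mul(2, Pow(H, -1), Add(-5, H)) (Function('U')(H) = Mul(4, Mul(Add(H, -5), Pow(Add(H, H), -1))) = Mul(4, Mul(Add(-5, H), Pow(Mul(2, H), -1))) = Mul(4, Mul(Add(-5, H), Mul(Rational(1, 2), Pow(H, -1)))) = Mul(4, Mul(Rational(1, 2), Pow(H, -1), Add(-5, H))) = Mul(2, Pow(H, -1), Add(-5, H)))
Function('o')(T) = 7 (Function('o')(T) = Add(2, Mul(-10, Pow(-2, -1))) = Add(2, Mul(-10, Rational(-1, 2))) = Add(2, 5) = 7)
r = 472 (r = Add(8, 464) = 472)
Pow(Add(r, Function('o')(-27)), Rational(1, 2)) = Pow(Add(472, 7), Rational(1, 2)) = Pow(479, Rational(1, 2))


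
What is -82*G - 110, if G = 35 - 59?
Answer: 1858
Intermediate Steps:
G = -24
-82*G - 110 = -82*(-24) - 110 = 1968 - 110 = 1858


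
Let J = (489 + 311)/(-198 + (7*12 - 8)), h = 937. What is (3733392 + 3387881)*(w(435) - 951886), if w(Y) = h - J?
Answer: -413087165213497/61 ≈ -6.7719e+12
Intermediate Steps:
J = -400/61 (J = 800/(-198 + (84 - 8)) = 800/(-198 + 76) = 800/(-122) = 800*(-1/122) = -400/61 ≈ -6.5574)
w(Y) = 57557/61 (w(Y) = 937 - 1*(-400/61) = 937 + 400/61 = 57557/61)
(3733392 + 3387881)*(w(435) - 951886) = (3733392 + 3387881)*(57557/61 - 951886) = 7121273*(-58007489/61) = -413087165213497/61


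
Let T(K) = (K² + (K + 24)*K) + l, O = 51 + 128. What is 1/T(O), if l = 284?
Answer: 1/68662 ≈ 1.4564e-5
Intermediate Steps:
O = 179
T(K) = 284 + K² + K*(24 + K) (T(K) = (K² + (K + 24)*K) + 284 = (K² + (24 + K)*K) + 284 = (K² + K*(24 + K)) + 284 = 284 + K² + K*(24 + K))
1/T(O) = 1/(284 + 2*179² + 24*179) = 1/(284 + 2*32041 + 4296) = 1/(284 + 64082 + 4296) = 1/68662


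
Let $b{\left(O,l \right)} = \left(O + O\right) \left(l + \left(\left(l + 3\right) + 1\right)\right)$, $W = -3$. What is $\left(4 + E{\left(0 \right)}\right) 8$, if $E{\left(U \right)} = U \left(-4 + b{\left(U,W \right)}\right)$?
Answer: $32$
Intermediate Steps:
$b{\left(O,l \right)} = 2 O \left(4 + 2 l\right)$ ($b{\left(O,l \right)} = 2 O \left(l + \left(\left(3 + l\right) + 1\right)\right) = 2 O \left(l + \left(4 + l\right)\right) = 2 O \left(4 + 2 l\right)$)
$E{\left(U \right)} = U \left(-4 - 4 U\right)$ ($E{\left(U \right)} = U \left(-4 + 4 U \left(2 - 3\right)\right) = U \left(-4 + 4 U \left(-1\right)\right) = U \left(-4 - 4 U\right)$)
$\left(4 + E{\left(0 \right)}\right) 8 = \left(4 + 4 \cdot 0 \left(-1 - 0\right)\right) 8 = \left(4 + 4 \cdot 0 \left(-1 + 0\right)\right) 8 = \left(4 + 4 \cdot 0 \left(-1\right)\right) 8 = \left(4 + 0\right) 8 = 4 \cdot 8 = 32$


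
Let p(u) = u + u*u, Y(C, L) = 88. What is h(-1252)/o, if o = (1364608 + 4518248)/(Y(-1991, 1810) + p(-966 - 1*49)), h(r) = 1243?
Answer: 639708707/2941428 ≈ 217.48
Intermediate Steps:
p(u) = u + u²
o = 2941428/514649 (o = (1364608 + 4518248)/(88 + (-966 - 1*49)*(1 + (-966 - 1*49))) = 5882856/(88 + (-966 - 49)*(1 + (-966 - 49))) = 5882856/(88 - 1015*(1 - 1015)) = 5882856/(88 - 1015*(-1014)) = 5882856/(88 + 1029210) = 5882856/1029298 = 5882856*(1/1029298) = 2941428/514649 ≈ 5.7154)
h(-1252)/o = 1243/(2941428/514649) = 1243*(514649/2941428) = 639708707/2941428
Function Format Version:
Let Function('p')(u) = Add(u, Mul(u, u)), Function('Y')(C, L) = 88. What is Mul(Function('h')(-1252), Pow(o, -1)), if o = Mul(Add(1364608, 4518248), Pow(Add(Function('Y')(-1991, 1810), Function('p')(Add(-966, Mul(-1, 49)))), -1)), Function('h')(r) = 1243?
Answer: Rational(639708707, 2941428) ≈ 217.48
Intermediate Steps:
Function('p')(u) = Add(u, Pow(u, 2))
o = Rational(2941428, 514649) (o = Mul(Add(1364608, 4518248), Pow(Add(88, Mul(Add(-966, Mul(-1, 49)), Add(1, Add(-966, Mul(-1, 49))))), -1)) = Mul(5882856, Pow(Add(88, Mul(Add(-966, -49), Add(1, Add(-966, -49)))), -1)) = Mul(5882856, Pow(Add(88, Mul(-1015, Add(1, -1015))), -1)) = Mul(5882856, Pow(Add(88, Mul(-1015, -1014)), -1)) = Mul(5882856, Pow(Add(88, 1029210), -1)) = Mul(5882856, Pow(1029298, -1)) = Mul(5882856, Rational(1, 1029298)) = Rational(2941428, 514649) ≈ 5.7154)
Mul(Function('h')(-1252), Pow(o, -1)) = Mul(1243, Pow(Rational(2941428, 514649), -1)) = Mul(1243, Rational(514649, 2941428)) = Rational(639708707, 2941428)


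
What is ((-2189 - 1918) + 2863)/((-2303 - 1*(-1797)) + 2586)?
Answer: -311/520 ≈ -0.59808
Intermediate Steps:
((-2189 - 1918) + 2863)/((-2303 - 1*(-1797)) + 2586) = (-4107 + 2863)/((-2303 + 1797) + 2586) = -1244/(-506 + 2586) = -1244/2080 = -1244*1/2080 = -311/520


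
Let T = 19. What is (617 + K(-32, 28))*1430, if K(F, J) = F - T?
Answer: 809380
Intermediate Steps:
K(F, J) = -19 + F (K(F, J) = F - 1*19 = F - 19 = -19 + F)
(617 + K(-32, 28))*1430 = (617 + (-19 - 32))*1430 = (617 - 51)*1430 = 566*1430 = 809380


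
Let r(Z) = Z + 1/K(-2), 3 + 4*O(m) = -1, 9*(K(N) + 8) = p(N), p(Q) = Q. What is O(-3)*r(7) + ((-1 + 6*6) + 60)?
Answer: 6521/74 ≈ 88.122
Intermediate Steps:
K(N) = -8 + N/9
O(m) = -1 (O(m) = -3/4 + (1/4)*(-1) = -3/4 - 1/4 = -1)
r(Z) = -9/74 + Z (r(Z) = Z + 1/(-8 + (1/9)*(-2)) = Z + 1/(-8 - 2/9) = Z + 1/(-74/9) = Z + 1*(-9/74) = Z - 9/74 = -9/74 + Z)
O(-3)*r(7) + ((-1 + 6*6) + 60) = -(-9/74 + 7) + ((-1 + 6*6) + 60) = -1*509/74 + ((-1 + 36) + 60) = -509/74 + (35 + 60) = -509/74 + 95 = 6521/74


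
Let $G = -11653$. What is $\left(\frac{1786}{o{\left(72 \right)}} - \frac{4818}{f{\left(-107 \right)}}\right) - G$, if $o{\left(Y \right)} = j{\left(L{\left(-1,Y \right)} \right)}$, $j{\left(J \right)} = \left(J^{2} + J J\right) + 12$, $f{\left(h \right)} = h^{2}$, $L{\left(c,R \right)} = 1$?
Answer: $\frac{944096610}{80143} \approx 11780.0$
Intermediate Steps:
$j{\left(J \right)} = 12 + 2 J^{2}$ ($j{\left(J \right)} = \left(J^{2} + J^{2}\right) + 12 = 2 J^{2} + 12 = 12 + 2 J^{2}$)
$o{\left(Y \right)} = 14$ ($o{\left(Y \right)} = 12 + 2 \cdot 1^{2} = 12 + 2 \cdot 1 = 12 + 2 = 14$)
$\left(\frac{1786}{o{\left(72 \right)}} - \frac{4818}{f{\left(-107 \right)}}\right) - G = \left(\frac{1786}{14} - \frac{4818}{\left(-107\right)^{2}}\right) - -11653 = \left(1786 \cdot \frac{1}{14} - \frac{4818}{11449}\right) + 11653 = \left(\frac{893}{7} - \frac{4818}{11449}\right) + 11653 = \frac{10190231}{80143} + 11653 = \frac{944096610}{80143}$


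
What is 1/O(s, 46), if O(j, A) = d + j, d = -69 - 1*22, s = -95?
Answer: -1/186 ≈ -0.0053763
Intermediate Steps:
d = -91 (d = -69 - 22 = -91)
O(j, A) = -91 + j
1/O(s, 46) = 1/(-91 - 95) = 1/(-186) = -1/186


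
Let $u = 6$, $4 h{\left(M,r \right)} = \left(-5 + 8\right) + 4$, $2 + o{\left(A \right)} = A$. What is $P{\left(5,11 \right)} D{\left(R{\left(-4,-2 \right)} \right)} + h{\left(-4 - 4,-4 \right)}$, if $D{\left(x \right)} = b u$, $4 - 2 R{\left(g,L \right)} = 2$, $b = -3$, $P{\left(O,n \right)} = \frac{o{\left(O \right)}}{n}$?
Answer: $- \frac{139}{44} \approx -3.1591$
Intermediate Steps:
$o{\left(A \right)} = -2 + A$
$P{\left(O,n \right)} = \frac{-2 + O}{n}$
$h{\left(M,r \right)} = \frac{7}{4}$ ($h{\left(M,r \right)} = \frac{\left(-5 + 8\right) + 4}{4} = \frac{3 + 4}{4} = \frac{1}{4} \cdot 7 = \frac{7}{4}$)
$R{\left(g,L \right)} = 1$ ($R{\left(g,L \right)} = 2 - 1 = 1$)
$D{\left(x \right)} = -18$ ($D{\left(x \right)} = \left(-3\right) 6 = -18$)
$P{\left(5,11 \right)} D{\left(R{\left(-4,-2 \right)} \right)} + h{\left(-4 - 4,-4 \right)} = \frac{-2 + 5}{11} \left(-18\right) + \frac{7}{4} = \frac{1}{11} \cdot 3 \left(-18\right) + \frac{7}{4} = \frac{3}{11} \left(-18\right) + \frac{7}{4} = - \frac{54}{11} + \frac{7}{4} = - \frac{139}{44}$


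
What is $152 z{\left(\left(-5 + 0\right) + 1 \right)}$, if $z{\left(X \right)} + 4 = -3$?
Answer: $-1064$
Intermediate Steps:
$z{\left(X \right)} = -7$ ($z{\left(X \right)} = -4 - 3 = -7$)
$152 z{\left(\left(-5 + 0\right) + 1 \right)} = 152 \left(-7\right) = -1064$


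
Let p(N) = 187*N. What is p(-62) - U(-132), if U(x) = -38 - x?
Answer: -11688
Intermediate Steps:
p(-62) - U(-132) = 187*(-62) - (-38 - 1*(-132)) = -11594 - (-38 + 132) = -11594 - 1*94 = -11594 - 94 = -11688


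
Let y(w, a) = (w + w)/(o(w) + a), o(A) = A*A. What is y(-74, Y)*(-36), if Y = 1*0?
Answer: 36/37 ≈ 0.97297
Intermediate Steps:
o(A) = A²
Y = 0
y(w, a) = 2*w/(a + w²) (y(w, a) = (w + w)/(w² + a) = (2*w)/(a + w²) = 2*w/(a + w²))
y(-74, Y)*(-36) = (2*(-74)/(0 + (-74)²))*(-36) = (2*(-74)/(0 + 5476))*(-36) = (2*(-74)/5476)*(-36) = (2*(-74)*(1/5476))*(-36) = -1/37*(-36) = 36/37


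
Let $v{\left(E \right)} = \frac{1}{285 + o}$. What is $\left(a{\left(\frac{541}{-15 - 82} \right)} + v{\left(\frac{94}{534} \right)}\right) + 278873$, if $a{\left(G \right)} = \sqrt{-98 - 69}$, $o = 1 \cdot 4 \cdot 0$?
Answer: $\frac{79478806}{285} + i \sqrt{167} \approx 2.7887 \cdot 10^{5} + 12.923 i$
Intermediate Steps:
$o = 0$ ($o = 4 \cdot 0 = 0$)
$v{\left(E \right)} = \frac{1}{285}$ ($v{\left(E \right)} = \frac{1}{285 + 0} = \frac{1}{285}$)
$a{\left(G \right)} = i \sqrt{167}$ ($a{\left(G \right)} = \sqrt{-167} = i \sqrt{167}$)
$\left(a{\left(\frac{541}{-15 - 82} \right)} + v{\left(\frac{94}{534} \right)}\right) + 278873 = \left(i \sqrt{167} + \frac{1}{285}\right) + 278873 = \left(\frac{1}{285} + i \sqrt{167}\right) + 278873 = \frac{79478806}{285} + i \sqrt{167}$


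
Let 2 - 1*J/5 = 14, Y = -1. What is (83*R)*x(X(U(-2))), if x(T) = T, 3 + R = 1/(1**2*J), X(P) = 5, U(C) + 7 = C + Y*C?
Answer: -15023/12 ≈ -1251.9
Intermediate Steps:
J = -60 (J = 10 - 5*14 = 10 - 70 = -60)
U(C) = -7 (U(C) = -7 + (C - C) = -7 + 0 = -7)
R = -181/60 (R = -3 + 1/(1**2*(-60)) = -3 + 1/(1*(-60)) = -3 + 1/(-60) = -3 - 1/60 = -181/60 ≈ -3.0167)
(83*R)*x(X(U(-2))) = (83*(-181/60))*5 = -15023/60*5 = -15023/12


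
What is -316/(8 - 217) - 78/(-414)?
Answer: 24521/14421 ≈ 1.7004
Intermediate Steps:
-316/(8 - 217) - 78/(-414) = -316/(-209) - 78*(-1/414) = -316*(-1/209) + 13/69 = 316/209 + 13/69 = 24521/14421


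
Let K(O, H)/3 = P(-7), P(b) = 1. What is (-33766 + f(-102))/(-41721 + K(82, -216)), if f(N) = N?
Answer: 16934/20859 ≈ 0.81183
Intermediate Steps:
K(O, H) = 3 (K(O, H) = 3*1 = 3)
(-33766 + f(-102))/(-41721 + K(82, -216)) = (-33766 - 102)/(-41721 + 3) = -33868/(-41718) = -33868*(-1/41718) = 16934/20859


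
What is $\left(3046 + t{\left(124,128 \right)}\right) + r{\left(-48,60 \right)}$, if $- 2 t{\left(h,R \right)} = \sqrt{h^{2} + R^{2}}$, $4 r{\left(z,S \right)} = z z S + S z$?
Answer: $36886 - 2 \sqrt{1985} \approx 36797.0$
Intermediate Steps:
$r{\left(z,S \right)} = \frac{S z}{4} + \frac{S z^{2}}{4}$ ($r{\left(z,S \right)} = \frac{z z S + S z}{4} = \frac{z^{2} S + S z}{4} = \frac{S z^{2} + S z}{4} = \frac{S z + S z^{2}}{4} = \frac{S z}{4} + \frac{S z^{2}}{4}$)
$t{\left(h,R \right)} = - \frac{\sqrt{R^{2} + h^{2}}}{2}$ ($t{\left(h,R \right)} = - \frac{\sqrt{h^{2} + R^{2}}}{2} = - \frac{\sqrt{R^{2} + h^{2}}}{2}$)
$\left(3046 + t{\left(124,128 \right)}\right) + r{\left(-48,60 \right)} = \left(3046 - \frac{\sqrt{128^{2} + 124^{2}}}{2}\right) + \frac{1}{4} \cdot 60 \left(-48\right) \left(1 - 48\right) = \left(3046 - \frac{\sqrt{16384 + 15376}}{2}\right) + \frac{1}{4} \cdot 60 \left(-48\right) \left(-47\right) = \left(3046 - \frac{\sqrt{31760}}{2}\right) + 33840 = \left(3046 - \frac{4 \sqrt{1985}}{2}\right) + 33840 = \left(3046 - 2 \sqrt{1985}\right) + 33840 = 36886 - 2 \sqrt{1985}$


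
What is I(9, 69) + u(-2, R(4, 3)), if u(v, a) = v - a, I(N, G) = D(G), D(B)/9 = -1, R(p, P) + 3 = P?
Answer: -11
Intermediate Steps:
R(p, P) = -3 + P
D(B) = -9 (D(B) = 9*(-1) = -9)
I(N, G) = -9
I(9, 69) + u(-2, R(4, 3)) = -9 + (-2 - (-3 + 3)) = -9 + (-2 - 1*0) = -9 + (-2 + 0) = -9 - 2 = -11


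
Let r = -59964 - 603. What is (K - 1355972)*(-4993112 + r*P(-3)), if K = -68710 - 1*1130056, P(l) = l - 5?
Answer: 11518230433088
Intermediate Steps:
P(l) = -5 + l
K = -1198766 (K = -68710 - 1130056 = -1198766)
r = -60567
(K - 1355972)*(-4993112 + r*P(-3)) = (-1198766 - 1355972)*(-4993112 - 60567*(-5 - 3)) = -2554738*(-4993112 - 60567*(-8)) = -2554738*(-4993112 + 484536) = -2554738*(-4508576) = 11518230433088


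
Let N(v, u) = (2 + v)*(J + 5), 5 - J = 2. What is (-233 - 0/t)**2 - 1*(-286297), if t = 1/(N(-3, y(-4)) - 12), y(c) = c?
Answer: 340586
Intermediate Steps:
J = 3 (J = 5 - 1*2 = 5 - 2 = 3)
N(v, u) = 16 + 8*v (N(v, u) = (2 + v)*(3 + 5) = (2 + v)*8 = 16 + 8*v)
t = -1/20 (t = 1/((16 + 8*(-3)) - 12) = 1/((16 - 24) - 12) = 1/(-8 - 12) = 1/(-20) = -1/20 ≈ -0.050000)
(-233 - 0/t)**2 - 1*(-286297) = (-233 - 0/(-1/20))**2 - 1*(-286297) = (-233 - 0*(-20))**2 + 286297 = (-233 - 6*0)**2 + 286297 = (-233 + 0)**2 + 286297 = (-233)**2 + 286297 = 54289 + 286297 = 340586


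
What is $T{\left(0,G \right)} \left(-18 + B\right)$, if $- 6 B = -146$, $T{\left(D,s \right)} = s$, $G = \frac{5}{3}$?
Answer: $\frac{95}{9} \approx 10.556$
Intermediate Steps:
$G = \frac{5}{3}$ ($G = 5 \cdot \frac{1}{3} = \frac{5}{3} \approx 1.6667$)
$B = \frac{73}{3}$ ($B = \left(- \frac{1}{6}\right) \left(-146\right) = \frac{73}{3} \approx 24.333$)
$T{\left(0,G \right)} \left(-18 + B\right) = \frac{5 \left(-18 + \frac{73}{3}\right)}{3} = \frac{5}{3} \cdot \frac{19}{3} = \frac{95}{9}$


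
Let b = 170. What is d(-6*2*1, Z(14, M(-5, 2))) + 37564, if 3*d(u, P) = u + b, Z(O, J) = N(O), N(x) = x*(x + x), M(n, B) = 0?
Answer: 112850/3 ≈ 37617.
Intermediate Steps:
N(x) = 2*x² (N(x) = x*(2*x) = 2*x²)
Z(O, J) = 2*O²
d(u, P) = 170/3 + u/3 (d(u, P) = (u + 170)/3 = (170 + u)/3 = 170/3 + u/3)
d(-6*2*1, Z(14, M(-5, 2))) + 37564 = (170/3 + (-6*2*1)/3) + 37564 = (170/3 + (-12*1)/3) + 37564 = (170/3 + (⅓)*(-12)) + 37564 = (170/3 - 4) + 37564 = 158/3 + 37564 = 112850/3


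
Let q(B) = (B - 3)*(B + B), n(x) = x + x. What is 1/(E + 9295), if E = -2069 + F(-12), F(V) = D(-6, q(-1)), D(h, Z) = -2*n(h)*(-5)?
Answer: 1/7106 ≈ 0.00014073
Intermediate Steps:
n(x) = 2*x
q(B) = 2*B*(-3 + B) (q(B) = (-3 + B)*(2*B) = 2*B*(-3 + B))
D(h, Z) = 20*h (D(h, Z) = -4*h*(-5) = 20*h)
F(V) = -120 (F(V) = 20*(-6) = -120)
E = -2189 (E = -2069 - 120 = -2189)
1/(E + 9295) = 1/(-2189 + 9295) = 1/7106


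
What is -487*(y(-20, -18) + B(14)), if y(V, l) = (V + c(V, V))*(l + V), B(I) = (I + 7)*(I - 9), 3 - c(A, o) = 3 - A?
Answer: -791375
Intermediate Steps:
c(A, o) = A (c(A, o) = 3 - (3 - A) = 3 + (-3 + A) = A)
B(I) = (-9 + I)*(7 + I) (B(I) = (7 + I)*(-9 + I) = (-9 + I)*(7 + I))
y(V, l) = 2*V*(V + l) (y(V, l) = (V + V)*(l + V) = (2*V)*(V + l) = 2*V*(V + l))
-487*(y(-20, -18) + B(14)) = -487*(2*(-20)*(-20 - 18) + (-63 + 14² - 2*14)) = -487*(2*(-20)*(-38) + (-63 + 196 - 28)) = -487*(1520 + 105) = -487*1625 = -791375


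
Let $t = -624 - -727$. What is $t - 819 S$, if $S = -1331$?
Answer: $1090192$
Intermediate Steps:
$t = 103$ ($t = -624 + 727 = 103$)
$t - 819 S = 103 - -1090089 = 103 + 1090089 = 1090192$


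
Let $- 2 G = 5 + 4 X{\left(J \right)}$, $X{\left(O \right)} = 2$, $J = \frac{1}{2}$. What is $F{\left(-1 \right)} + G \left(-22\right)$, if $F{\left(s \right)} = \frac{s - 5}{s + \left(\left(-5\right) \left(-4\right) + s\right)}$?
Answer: $\frac{428}{3} \approx 142.67$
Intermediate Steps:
$J = \frac{1}{2} \approx 0.5$
$G = - \frac{13}{2}$ ($G = - \frac{5 + 4 \cdot 2}{2} = - \frac{5 + 8}{2} = \left(- \frac{1}{2}\right) 13 = - \frac{13}{2} \approx -6.5$)
$F{\left(s \right)} = \frac{-5 + s}{20 + 2 s}$ ($F{\left(s \right)} = \frac{-5 + s}{s + \left(20 + s\right)} = \frac{-5 + s}{20 + 2 s}$)
$F{\left(-1 \right)} + G \left(-22\right) = \frac{-5 - 1}{2 \left(10 - 1\right)} - -143 = \frac{1}{2} \cdot \frac{1}{9} \left(-6\right) + 143 = - \frac{1}{3} + 143 = \frac{428}{3}$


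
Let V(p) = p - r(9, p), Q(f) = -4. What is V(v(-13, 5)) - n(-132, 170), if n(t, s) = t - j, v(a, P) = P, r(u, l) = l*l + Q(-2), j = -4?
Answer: 112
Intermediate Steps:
r(u, l) = -4 + l**2 (r(u, l) = l*l - 4 = l**2 - 4 = -4 + l**2)
n(t, s) = 4 + t (n(t, s) = t - 1*(-4) = t + 4 = 4 + t)
V(p) = 4 + p - p**2 (V(p) = p - (-4 + p**2) = p + (4 - p**2) = 4 + p - p**2)
V(v(-13, 5)) - n(-132, 170) = (4 + 5 - 1*5**2) - (4 - 132) = (4 + 5 - 1*25) - 1*(-128) = (4 + 5 - 25) + 128 = -16 + 128 = 112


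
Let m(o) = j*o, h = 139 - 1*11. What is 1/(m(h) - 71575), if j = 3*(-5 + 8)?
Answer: -1/70423 ≈ -1.4200e-5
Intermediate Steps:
j = 9 (j = 3*3 = 9)
h = 128 (h = 139 - 11 = 128)
m(o) = 9*o
1/(m(h) - 71575) = 1/(9*128 - 71575) = 1/(1152 - 71575) = 1/(-70423) = -1/70423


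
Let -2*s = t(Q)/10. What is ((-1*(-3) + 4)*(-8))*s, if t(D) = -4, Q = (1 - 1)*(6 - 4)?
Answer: -56/5 ≈ -11.200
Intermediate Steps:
Q = 0 (Q = 0*2 = 0)
s = ⅕ (s = -(-2)/10 = -½*(-⅖) = ⅕ ≈ 0.20000)
((-1*(-3) + 4)*(-8))*s = ((-1*(-3) + 4)*(-8))*(⅕) = ((3 + 4)*(-8))*(⅕) = (7*(-8))*(⅕) = -56*⅕ = -56/5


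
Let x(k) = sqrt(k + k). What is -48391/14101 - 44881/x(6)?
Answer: -48391/14101 - 44881*sqrt(3)/6 ≈ -12959.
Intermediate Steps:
x(k) = sqrt(2)*sqrt(k) (x(k) = sqrt(2*k) = sqrt(2)*sqrt(k))
-48391/14101 - 44881/x(6) = -48391/14101 - 44881*sqrt(3)/6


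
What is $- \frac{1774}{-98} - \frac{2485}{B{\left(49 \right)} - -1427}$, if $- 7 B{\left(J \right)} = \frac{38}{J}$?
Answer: $\frac{392352806}{23981727} \approx 16.36$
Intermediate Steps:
$B{\left(J \right)} = - \frac{38}{7 J}$ ($B{\left(J \right)} = - \frac{38 \frac{1}{J}}{7} = - \frac{38}{7 J}$)
$- \frac{1774}{-98} - \frac{2485}{B{\left(49 \right)} - -1427} = - \frac{1774}{-98} - \frac{2485}{- \frac{38}{7 \cdot 49} - -1427} = \left(-1774\right) \left(- \frac{1}{98}\right) - \frac{2485}{\left(- \frac{38}{7}\right) \frac{1}{49} + 1427} = \frac{887}{49} - \frac{2485}{- \frac{38}{343} + 1427} = \frac{887}{49} - \frac{2485}{\frac{489423}{343}} = \frac{887}{49} - \frac{852355}{489423} = \frac{392352806}{23981727}$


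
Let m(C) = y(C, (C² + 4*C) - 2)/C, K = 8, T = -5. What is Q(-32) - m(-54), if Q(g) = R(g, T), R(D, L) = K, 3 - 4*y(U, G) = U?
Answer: 595/72 ≈ 8.2639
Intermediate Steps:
y(U, G) = ¾ - U/4
R(D, L) = 8
Q(g) = 8
m(C) = (¾ - C/4)/C
Q(-32) - m(-54) = 8 - (3 - 1*(-54))/(4*(-54)) = 8 - (-1)*(3 + 54)/(4*54) = 8 - (-1)*57/(4*54) = 8 - 1*(-19/72) = 8 + 19/72 = 595/72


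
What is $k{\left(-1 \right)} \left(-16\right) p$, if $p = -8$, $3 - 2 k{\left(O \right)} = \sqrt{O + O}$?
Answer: $192 - 64 i \sqrt{2} \approx 192.0 - 90.51 i$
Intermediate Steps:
$k{\left(O \right)} = \frac{3}{2} - \frac{\sqrt{2} \sqrt{O}}{2}$ ($k{\left(O \right)} = \frac{3}{2} - \frac{\sqrt{O + O}}{2} = \frac{3}{2} - \frac{\sqrt{2 O}}{2} = \frac{3}{2} - \frac{\sqrt{2} \sqrt{O}}{2}$)
$k{\left(-1 \right)} \left(-16\right) p = \left(\frac{3}{2} - \frac{\sqrt{2} \sqrt{-1}}{2}\right) \left(-16\right) \left(-8\right) = \left(\frac{3}{2} - \frac{\sqrt{2} i}{2}\right) \left(-16\right) \left(-8\right) = \left(\frac{3}{2} - \frac{i \sqrt{2}}{2}\right) \left(-16\right) \left(-8\right) = \left(-24 + 8 i \sqrt{2}\right) \left(-8\right) = 192 - 64 i \sqrt{2}$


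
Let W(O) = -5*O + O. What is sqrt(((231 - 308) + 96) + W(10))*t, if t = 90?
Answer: 90*I*sqrt(21) ≈ 412.43*I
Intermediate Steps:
W(O) = -4*O
sqrt(((231 - 308) + 96) + W(10))*t = sqrt(((231 - 308) + 96) - 4*10)*90 = sqrt((-77 + 96) - 40)*90 = sqrt(19 - 40)*90 = sqrt(-21)*90 = (I*sqrt(21))*90 = 90*I*sqrt(21)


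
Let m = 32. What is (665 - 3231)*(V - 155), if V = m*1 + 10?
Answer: 289958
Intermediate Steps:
V = 42 (V = 32*1 + 10 = 32 + 10 = 42)
(665 - 3231)*(V - 155) = (665 - 3231)*(42 - 155) = -2566*(-113) = 289958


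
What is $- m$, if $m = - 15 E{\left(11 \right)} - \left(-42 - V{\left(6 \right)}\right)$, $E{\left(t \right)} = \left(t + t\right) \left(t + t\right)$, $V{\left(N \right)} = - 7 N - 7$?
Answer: $7267$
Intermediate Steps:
$V{\left(N \right)} = -7 - 7 N$
$E{\left(t \right)} = 4 t^{2}$ ($E{\left(t \right)} = 2 t 2 t = 4 t^{2}$)
$m = -7267$ ($m = - 15 \cdot 4 \cdot 11^{2} + \left(\left(\left(-7 - 42\right) + 53\right) - 11\right) = - 15 \cdot 4 \cdot 121 + \left(\left(\left(-7 - 42\right) + 53\right) - 11\right) = \left(-15\right) 484 + \left(\left(-49 + 53\right) - 11\right) = -7260 + \left(4 - 11\right) = -7260 - 7 = -7267$)
$- m = \left(-1\right) \left(-7267\right) = 7267$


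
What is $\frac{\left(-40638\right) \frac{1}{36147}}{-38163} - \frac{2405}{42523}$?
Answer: $- \frac{85023498629}{1504090803477} \approx -0.056528$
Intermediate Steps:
$\frac{\left(-40638\right) \frac{1}{36147}}{-38163} - \frac{2405}{42523} = \left(-40638\right) \frac{1}{36147} \left(- \frac{1}{38163}\right) - \frac{185}{3271} = \left(- \frac{13546}{12049}\right) \left(- \frac{1}{38163}\right) - \frac{185}{3271} = \frac{13546}{459825987} - \frac{185}{3271} = - \frac{85023498629}{1504090803477}$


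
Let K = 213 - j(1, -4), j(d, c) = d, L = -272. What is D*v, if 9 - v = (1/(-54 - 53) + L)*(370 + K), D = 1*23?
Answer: 389621679/107 ≈ 3.6413e+6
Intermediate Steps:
K = 212 (K = 213 - 1*1 = 213 - 1 = 212)
D = 23
v = 16940073/107 (v = 9 - (1/(-54 - 53) - 272)*(370 + 212) = 9 - (1/(-107) - 272)*582 = 9 - (-1/107 - 272)*582 = 9 - (-29105)*582/107 = 9 - 1*(-16939110/107) = 9 + 16939110/107 = 16940073/107 ≈ 1.5832e+5)
D*v = 23*(16940073/107) = 389621679/107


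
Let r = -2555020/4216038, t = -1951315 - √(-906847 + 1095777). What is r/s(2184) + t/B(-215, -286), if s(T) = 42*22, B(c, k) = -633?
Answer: 633464865850385/205493908158 + √188930/633 ≈ 3083.3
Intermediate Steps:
s(T) = 924
t = -1951315 - √188930 ≈ -1.9518e+6
r = -1277510/2108019 (r = -2555020*1/4216038 = -1277510/2108019 ≈ -0.60602)
r/s(2184) + t/B(-215, -286) = -1277510/2108019/924 + (-1951315 - √188930)/(-633) = -1277510/2108019*1/924 + (-1951315 - √188930)*(-1/633) = -638755/973904778 + (1951315/633 + √188930/633) = 633464865850385/205493908158 + √188930/633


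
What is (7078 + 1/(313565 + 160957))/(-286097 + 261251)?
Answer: -3358666717/11789973612 ≈ -0.28487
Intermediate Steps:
(7078 + 1/(313565 + 160957))/(-286097 + 261251) = (7078 + 1/474522)/(-24846) = (7078 + 1/474522)*(-1/24846) = (3358666717/474522)*(-1/24846) = -3358666717/11789973612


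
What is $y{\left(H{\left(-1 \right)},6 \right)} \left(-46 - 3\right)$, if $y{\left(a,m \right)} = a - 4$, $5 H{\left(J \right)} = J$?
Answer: $\frac{1029}{5} \approx 205.8$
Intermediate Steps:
$H{\left(J \right)} = \frac{J}{5}$
$y{\left(a,m \right)} = -4 + a$
$y{\left(H{\left(-1 \right)},6 \right)} \left(-46 - 3\right) = \left(-4 + \frac{1}{5} \left(-1\right)\right) \left(-46 - 3\right) = \left(-4 - \frac{1}{5}\right) \left(-49\right) = \left(- \frac{21}{5}\right) \left(-49\right) = \frac{1029}{5}$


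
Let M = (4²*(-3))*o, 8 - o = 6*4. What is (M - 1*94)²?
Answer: 454276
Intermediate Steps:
o = -16 (o = 8 - 6*4 = 8 - 1*24 = 8 - 24 = -16)
M = 768 (M = (4²*(-3))*(-16) = (16*(-3))*(-16) = -48*(-16) = 768)
(M - 1*94)² = (768 - 1*94)² = (768 - 94)² = 674² = 454276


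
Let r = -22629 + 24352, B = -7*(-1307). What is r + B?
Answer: 10872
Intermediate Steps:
B = 9149
r = 1723
r + B = 1723 + 9149 = 10872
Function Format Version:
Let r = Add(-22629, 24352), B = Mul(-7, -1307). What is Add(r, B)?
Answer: 10872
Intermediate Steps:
B = 9149
r = 1723
Add(r, B) = Add(1723, 9149) = 10872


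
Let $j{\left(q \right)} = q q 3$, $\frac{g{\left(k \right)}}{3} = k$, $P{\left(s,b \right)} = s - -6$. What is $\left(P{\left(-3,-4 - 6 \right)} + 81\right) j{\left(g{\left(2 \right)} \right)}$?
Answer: $9072$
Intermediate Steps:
$P{\left(s,b \right)} = 6 + s$ ($P{\left(s,b \right)} = s + 6 = 6 + s$)
$g{\left(k \right)} = 3 k$
$j{\left(q \right)} = 3 q^{2}$ ($j{\left(q \right)} = q^{2} \cdot 3 = 3 q^{2}$)
$\left(P{\left(-3,-4 - 6 \right)} + 81\right) j{\left(g{\left(2 \right)} \right)} = \left(\left(6 - 3\right) + 81\right) 3 \left(3 \cdot 2\right)^{2} = \left(3 + 81\right) 3 \cdot 6^{2} = 84 \cdot 3 \cdot 36 = 84 \cdot 108 = 9072$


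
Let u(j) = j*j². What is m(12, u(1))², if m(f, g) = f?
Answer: 144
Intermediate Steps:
u(j) = j³
m(12, u(1))² = 12² = 144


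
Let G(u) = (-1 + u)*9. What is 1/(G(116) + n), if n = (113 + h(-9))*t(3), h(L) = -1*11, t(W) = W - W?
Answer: 1/1035 ≈ 0.00096618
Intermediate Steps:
t(W) = 0
h(L) = -11
G(u) = -9 + 9*u
n = 0 (n = (113 - 11)*0 = 102*0 = 0)
1/(G(116) + n) = 1/((-9 + 9*116) + 0) = 1/((-9 + 1044) + 0) = 1/(1035 + 0) = 1/1035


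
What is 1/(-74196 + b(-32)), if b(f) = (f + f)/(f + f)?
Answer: -1/74195 ≈ -1.3478e-5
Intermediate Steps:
b(f) = 1 (b(f) = (2*f)/((2*f)) = (2*f)*(1/(2*f)) = 1)
1/(-74196 + b(-32)) = 1/(-74196 + 1) = 1/(-74195) = -1/74195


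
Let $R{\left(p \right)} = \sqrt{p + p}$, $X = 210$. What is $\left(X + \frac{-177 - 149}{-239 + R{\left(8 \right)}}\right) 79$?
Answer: $\frac{3924404}{235} \approx 16700.0$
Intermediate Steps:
$R{\left(p \right)} = \sqrt{2} \sqrt{p}$ ($R{\left(p \right)} = \sqrt{2 p} = \sqrt{2} \sqrt{p}$)
$\left(X + \frac{-177 - 149}{-239 + R{\left(8 \right)}}\right) 79 = \left(210 + \frac{-177 - 149}{-239 + \sqrt{2} \sqrt{8}}\right) 79 = \left(210 - \frac{326}{-239 + \sqrt{2} \cdot 2 \sqrt{2}}\right) 79 = \left(210 - \frac{326}{-239 + 4}\right) 79 = \left(210 - \frac{326}{-235}\right) 79 = \left(210 - - \frac{326}{235}\right) 79 = \left(210 + \frac{326}{235}\right) 79 = \frac{49676}{235} \cdot 79 = \frac{3924404}{235}$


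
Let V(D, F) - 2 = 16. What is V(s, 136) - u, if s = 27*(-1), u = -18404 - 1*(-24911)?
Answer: -6489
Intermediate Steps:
u = 6507 (u = -18404 + 24911 = 6507)
s = -27
V(D, F) = 18 (V(D, F) = 2 + 16 = 18)
V(s, 136) - u = 18 - 1*6507 = 18 - 6507 = -6489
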